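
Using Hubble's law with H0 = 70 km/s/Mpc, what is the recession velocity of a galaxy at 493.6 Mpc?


v = H0 * d = 70 * 493.6 = 34552.0

34552.0 km/s


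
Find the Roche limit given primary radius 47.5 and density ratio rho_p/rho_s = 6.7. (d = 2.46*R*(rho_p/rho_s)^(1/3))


d_Roche = 2.46 * 47.5 * 6.7^(1/3) = 220.286

220.286


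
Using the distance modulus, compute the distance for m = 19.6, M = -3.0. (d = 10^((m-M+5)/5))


d = 10^((m - M + 5)/5) = 10^((19.6 - -3.0 + 5)/5) = 331131.1215

331131.1215 pc


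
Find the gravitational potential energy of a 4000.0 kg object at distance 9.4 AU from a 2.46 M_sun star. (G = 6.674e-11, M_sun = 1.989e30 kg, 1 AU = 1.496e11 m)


M = 2.46 * 1.989e30 kg = 4.89294e+30 kg; r = 9.4 AU * 1.496e11 m/AU = 1.40624e+12 m. U = -GM*m/r = -(6.674e-11 * 4.89294e+30 * 4000.0) / 1.40624e+12 = -9.289e+11

-9.289e+11 J


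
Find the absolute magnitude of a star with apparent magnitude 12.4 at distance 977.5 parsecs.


M = m - 5*log10(d) + 5 = 12.4 - 5*log10(977.5) + 5 = 2.4494

2.4494


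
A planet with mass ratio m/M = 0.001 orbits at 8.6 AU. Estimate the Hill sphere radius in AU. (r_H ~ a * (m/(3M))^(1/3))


r_H = a * (m/3M)^(1/3) = 8.6 * (0.001/3)^(1/3) = 0.5963

0.5963 AU


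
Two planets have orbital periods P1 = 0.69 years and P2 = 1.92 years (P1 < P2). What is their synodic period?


1/P_syn = |1/P1 - 1/P2| = |1/0.69 - 1/1.92| => P_syn = 1.0771

1.0771 years


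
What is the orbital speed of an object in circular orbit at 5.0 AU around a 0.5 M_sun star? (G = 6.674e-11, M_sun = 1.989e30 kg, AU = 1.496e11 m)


v = sqrt(GM/r) = sqrt(6.674e-11 * 9.945e+29 / 7.480e+11) = 9419.8654

9419.8654 m/s


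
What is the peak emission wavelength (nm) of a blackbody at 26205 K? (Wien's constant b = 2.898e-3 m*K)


lam_max = b / T = 2.898e-3 / 26205 = 1.106e-07 m = 110.5896 nm

110.5896 nm


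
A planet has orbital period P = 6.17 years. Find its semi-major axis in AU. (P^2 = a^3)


a = P^(2/3) = 6.17^(2/3) = 3.364

3.364 AU


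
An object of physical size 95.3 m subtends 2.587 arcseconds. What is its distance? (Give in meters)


D = size / theta_rad, theta_rad = 2.587 * pi/(180*3600) = 1.254e-05, D = 7.598e+06

7.598e+06 m


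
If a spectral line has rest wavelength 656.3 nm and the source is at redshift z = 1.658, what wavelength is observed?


lam_obs = lam_emit * (1 + z) = 656.3 * (1 + 1.658) = 1744.4454

1744.4454 nm


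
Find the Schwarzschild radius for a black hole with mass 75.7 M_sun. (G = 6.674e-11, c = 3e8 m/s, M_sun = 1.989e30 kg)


M = 75.7 * 1.989e30 kg = 1.505673e+32 kg. rs = 2GM/c^2 = 2 * 6.674e-11 * 1.505673e+32 / (3e8)^2 = 223308.0356

223308.0356 m


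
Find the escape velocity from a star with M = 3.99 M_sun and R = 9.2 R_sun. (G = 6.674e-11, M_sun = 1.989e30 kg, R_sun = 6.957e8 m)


M = 3.99 * 1.989e30 kg = 7.93611e+30 kg; R = 9.2 * 6.957e8 m = 6.40044e+09 m. v_esc = sqrt(2GM/R) = sqrt(2 * 6.674e-11 * 7.93611e+30 / 6.40044e+09) = 406824.4285

406824.4285 m/s


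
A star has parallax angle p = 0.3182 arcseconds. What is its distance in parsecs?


d = 1/p = 1/0.3182 = 3.1427

3.1427 pc


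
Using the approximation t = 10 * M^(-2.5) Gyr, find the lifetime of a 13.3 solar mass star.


t = 10 * M^(-2.5) = 10 * 13.3^(-2.5) = 0.0155

0.0155 Gyr


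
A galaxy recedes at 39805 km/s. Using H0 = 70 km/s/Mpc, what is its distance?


d = v / H0 = 39805 / 70 = 568.6429

568.6429 Mpc


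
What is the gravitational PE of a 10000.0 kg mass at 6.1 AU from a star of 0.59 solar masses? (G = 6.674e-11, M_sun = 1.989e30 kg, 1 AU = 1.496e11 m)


M = 0.59 * 1.989e30 kg = 1.17351e+30 kg; r = 6.1 AU * 1.496e11 m/AU = 9.1256e+11 m. U = -GM*m/r = -(6.674e-11 * 1.17351e+30 * 10000.0) / 9.1256e+11 = -8.582e+11

-8.582e+11 J


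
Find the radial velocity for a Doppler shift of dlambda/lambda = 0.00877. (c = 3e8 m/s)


v = (dlambda/lambda) * c = 0.00877 * 3e8 = 2.631e+06

2.631e+06 m/s


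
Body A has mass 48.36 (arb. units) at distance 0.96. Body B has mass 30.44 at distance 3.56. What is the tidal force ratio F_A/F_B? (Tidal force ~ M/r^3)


Ratio = (M1/r1^3) / (M2/r2^3) = (48.36/0.96^3) / (30.44/3.56^3) = 81.0173

81.0173


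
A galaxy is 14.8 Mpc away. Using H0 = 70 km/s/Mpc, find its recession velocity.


v = H0 * d = 70 * 14.8 = 1036.0

1036.0 km/s


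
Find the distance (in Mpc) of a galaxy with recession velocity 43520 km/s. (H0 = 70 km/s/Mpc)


d = v / H0 = 43520 / 70 = 621.7143

621.7143 Mpc


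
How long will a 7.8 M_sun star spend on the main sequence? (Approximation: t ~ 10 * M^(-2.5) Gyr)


t = 10 * M^(-2.5) = 10 * 7.8^(-2.5) = 0.0589

0.0589 Gyr


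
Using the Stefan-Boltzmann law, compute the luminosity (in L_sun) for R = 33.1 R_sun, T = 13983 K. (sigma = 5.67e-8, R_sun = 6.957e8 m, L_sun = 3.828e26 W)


R = 33.1 * 6.957e8 m = 2.302767e+10 m. L = 4*pi*R^2*sigma*T^4 = 4*pi*(2.302767e+10)^2 * 5.67e-8 * 13983^4 = 1.444422842e+31 W. L/L_sun = 1.444422842e+31 / 3.828e26 = 37733.0941

37733.0941 L_sun


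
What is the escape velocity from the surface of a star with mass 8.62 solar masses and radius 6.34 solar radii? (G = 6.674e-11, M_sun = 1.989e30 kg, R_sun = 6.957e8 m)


M = 8.62 * 1.989e30 kg = 1.714518e+31 kg; R = 6.34 * 6.957e8 m = 4.410738e+09 m. v_esc = sqrt(2GM/R) = sqrt(2 * 6.674e-11 * 1.714518e+31 / 4.410738e+09) = 720316.7152

720316.7152 m/s


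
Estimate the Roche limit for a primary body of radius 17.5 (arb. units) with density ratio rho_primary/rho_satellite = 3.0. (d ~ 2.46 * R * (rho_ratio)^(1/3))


d_Roche = 2.46 * 17.5 * 3.0^(1/3) = 62.0888

62.0888


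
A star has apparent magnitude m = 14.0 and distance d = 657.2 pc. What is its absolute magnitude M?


M = m - 5*log10(d) + 5 = 14.0 - 5*log10(657.2) + 5 = 4.9115

4.9115


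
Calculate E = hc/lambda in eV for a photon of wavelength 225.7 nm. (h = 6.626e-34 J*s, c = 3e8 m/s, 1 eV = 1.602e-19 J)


E = hc/lambda = 6.626e-34 * 3e8 / 2.257e-07 = 8.807e-19 J = 5.4977 eV

5.4977 eV


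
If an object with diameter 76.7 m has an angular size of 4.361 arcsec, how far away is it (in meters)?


D = size / theta_rad, theta_rad = 4.361 * pi/(180*3600) = 2.114e-05, D = 3.628e+06

3.628e+06 m


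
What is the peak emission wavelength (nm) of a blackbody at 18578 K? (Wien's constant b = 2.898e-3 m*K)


lam_max = b / T = 2.898e-3 / 18578 = 1.560e-07 m = 155.991 nm

155.991 nm


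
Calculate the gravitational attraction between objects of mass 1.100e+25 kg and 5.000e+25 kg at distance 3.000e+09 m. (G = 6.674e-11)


F = G*m1*m2/r^2 = 6.674e-11 * 1.100e+25 * 5.000e+25 / (3.000e+09)^2 = 6.674e-11 * 5.500e+50 / 9.000e+18 = 4.079e+21

4.079e+21 N


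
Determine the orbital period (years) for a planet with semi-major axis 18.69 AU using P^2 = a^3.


P = a^(3/2) = 18.69^1.5 = 80.8005

80.8005 years


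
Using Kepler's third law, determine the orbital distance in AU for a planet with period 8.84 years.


a = P^(2/3) = 8.84^(2/3) = 4.2753

4.2753 AU


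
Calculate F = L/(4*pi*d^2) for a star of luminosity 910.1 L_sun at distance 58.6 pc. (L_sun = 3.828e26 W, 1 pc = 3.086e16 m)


F = L / (4*pi*d^2) = 3.484e+29 / (4*pi*(1.808e+18)^2) = 8.477e-09

8.477e-09 W/m^2


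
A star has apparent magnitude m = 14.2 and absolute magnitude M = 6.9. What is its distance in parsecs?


d = 10^((m - M + 5)/5) = 10^((14.2 - 6.9 + 5)/5) = 288.4032

288.4032 pc


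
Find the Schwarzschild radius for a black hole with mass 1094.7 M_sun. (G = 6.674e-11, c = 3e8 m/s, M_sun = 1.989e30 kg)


M = 1094.7 * 1.989e30 kg = 2.1773583e+33 kg. rs = 2GM/c^2 = 2 * 6.674e-11 * 2.1773583e+33 / (3e8)^2 = 3.229e+06

3.229e+06 m


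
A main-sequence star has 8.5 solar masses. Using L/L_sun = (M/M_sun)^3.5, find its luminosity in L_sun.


L/L_sun = (M/M_sun)^3.5 = 8.5^3.5 = 1790.4667

1790.4667 L_sun


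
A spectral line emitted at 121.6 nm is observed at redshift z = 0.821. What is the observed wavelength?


lam_obs = lam_emit * (1 + z) = 121.6 * (1 + 0.821) = 221.4336

221.4336 nm


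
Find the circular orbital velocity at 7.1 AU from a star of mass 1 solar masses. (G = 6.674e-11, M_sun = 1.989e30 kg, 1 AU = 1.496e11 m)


v = sqrt(GM/r) = sqrt(6.674e-11 * 1.989e+30 / 1.062e+12) = 11179.3234

11179.3234 m/s


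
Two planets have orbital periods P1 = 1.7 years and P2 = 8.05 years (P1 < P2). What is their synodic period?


1/P_syn = |1/P1 - 1/P2| = |1/1.7 - 1/8.05| => P_syn = 2.1551

2.1551 years


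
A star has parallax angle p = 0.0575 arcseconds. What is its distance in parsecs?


d = 1/p = 1/0.0575 = 17.3913

17.3913 pc


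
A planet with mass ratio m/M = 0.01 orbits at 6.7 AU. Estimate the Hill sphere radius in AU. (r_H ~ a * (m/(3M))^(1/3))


r_H = a * (m/3M)^(1/3) = 6.7 * (0.01/3)^(1/3) = 1.0008

1.0008 AU


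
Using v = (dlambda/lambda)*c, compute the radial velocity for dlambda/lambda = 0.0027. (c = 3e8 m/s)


v = (dlambda/lambda) * c = 0.0027 * 3e8 = 810000.0

810000.0 m/s


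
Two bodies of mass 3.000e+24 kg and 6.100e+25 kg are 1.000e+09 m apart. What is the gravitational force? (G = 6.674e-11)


F = G*m1*m2/r^2 = 6.674e-11 * 3.000e+24 * 6.100e+25 / (1.000e+09)^2 = 6.674e-11 * 1.830e+50 / 1.000e+18 = 1.221e+22

1.221e+22 N


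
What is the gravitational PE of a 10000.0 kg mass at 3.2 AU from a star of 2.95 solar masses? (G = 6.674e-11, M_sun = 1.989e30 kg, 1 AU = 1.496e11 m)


M = 2.95 * 1.989e30 kg = 5.86755e+30 kg; r = 3.2 AU * 1.496e11 m/AU = 4.7872e+11 m. U = -GM*m/r = -(6.674e-11 * 5.86755e+30 * 10000.0) / 4.7872e+11 = -8.180e+12

-8.180e+12 J


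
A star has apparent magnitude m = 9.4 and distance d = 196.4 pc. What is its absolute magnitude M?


M = m - 5*log10(d) + 5 = 9.4 - 5*log10(196.4) + 5 = 2.9343

2.9343


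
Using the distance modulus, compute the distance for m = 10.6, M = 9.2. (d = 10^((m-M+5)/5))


d = 10^((m - M + 5)/5) = 10^((10.6 - 9.2 + 5)/5) = 19.0546

19.0546 pc


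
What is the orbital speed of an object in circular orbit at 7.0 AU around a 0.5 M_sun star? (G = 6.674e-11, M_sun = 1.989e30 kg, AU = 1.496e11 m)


v = sqrt(GM/r) = sqrt(6.674e-11 * 9.945e+29 / 1.047e+12) = 7961.2393

7961.2393 m/s


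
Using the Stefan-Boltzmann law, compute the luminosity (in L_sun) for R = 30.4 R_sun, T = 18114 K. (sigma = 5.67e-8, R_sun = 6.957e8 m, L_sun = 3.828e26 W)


R = 30.4 * 6.957e8 m = 2.114928e+10 m. L = 4*pi*R^2*sigma*T^4 = 4*pi*(2.114928e+10)^2 * 5.67e-8 * 18114^4 = 3.431164584e+31 W. L/L_sun = 3.431164584e+31 / 3.828e26 = 89633.3486

89633.3486 L_sun


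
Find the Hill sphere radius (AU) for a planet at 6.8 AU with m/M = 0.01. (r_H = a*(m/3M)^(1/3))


r_H = a * (m/3M)^(1/3) = 6.8 * (0.01/3)^(1/3) = 1.0158

1.0158 AU


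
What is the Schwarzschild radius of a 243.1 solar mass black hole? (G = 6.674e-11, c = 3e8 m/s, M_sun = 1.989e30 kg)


M = 243.1 * 1.989e30 kg = 4.835259e+32 kg. rs = 2GM/c^2 = 2 * 6.674e-11 * 4.835259e+32 / (3e8)^2 = 717122.6348

717122.6348 m


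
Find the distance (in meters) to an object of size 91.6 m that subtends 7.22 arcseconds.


D = size / theta_rad, theta_rad = 7.22 * pi/(180*3600) = 3.500e-05, D = 2.617e+06

2.617e+06 m


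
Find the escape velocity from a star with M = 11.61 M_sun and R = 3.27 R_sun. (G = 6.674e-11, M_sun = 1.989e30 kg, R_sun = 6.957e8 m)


M = 11.61 * 1.989e30 kg = 2.309229e+31 kg; R = 3.27 * 6.957e8 m = 2.274939e+09 m. v_esc = sqrt(2GM/R) = sqrt(2 * 6.674e-11 * 2.309229e+31 / 2.274939e+09) = 1.164e+06

1.164e+06 m/s


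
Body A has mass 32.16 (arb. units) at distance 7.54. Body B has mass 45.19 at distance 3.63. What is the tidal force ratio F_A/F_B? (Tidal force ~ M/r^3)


Ratio = (M1/r1^3) / (M2/r2^3) = (32.16/7.54^3) / (45.19/3.63^3) = 0.0794

0.0794


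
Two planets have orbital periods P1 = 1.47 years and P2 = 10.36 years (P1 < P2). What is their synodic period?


1/P_syn = |1/P1 - 1/P2| = |1/1.47 - 1/10.36| => P_syn = 1.7131

1.7131 years


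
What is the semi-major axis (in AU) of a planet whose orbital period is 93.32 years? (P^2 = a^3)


a = P^(2/3) = 93.32^(2/3) = 20.5739

20.5739 AU


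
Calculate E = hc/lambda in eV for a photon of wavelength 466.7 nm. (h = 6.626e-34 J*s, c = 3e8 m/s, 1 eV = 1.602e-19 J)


E = hc/lambda = 6.626e-34 * 3e8 / 4.667e-07 = 4.259e-19 J = 2.6587 eV

2.6587 eV


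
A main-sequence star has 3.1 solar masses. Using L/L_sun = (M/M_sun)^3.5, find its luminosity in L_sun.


L/L_sun = (M/M_sun)^3.5 = 3.1^3.5 = 52.4525

52.4525 L_sun


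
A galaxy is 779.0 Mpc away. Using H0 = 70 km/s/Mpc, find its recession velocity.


v = H0 * d = 70 * 779.0 = 54530.0

54530.0 km/s


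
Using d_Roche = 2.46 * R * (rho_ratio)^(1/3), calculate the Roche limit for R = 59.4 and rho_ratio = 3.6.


d_Roche = 2.46 * 59.4 * 3.6^(1/3) = 223.9524

223.9524


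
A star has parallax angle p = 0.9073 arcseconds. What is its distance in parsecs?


d = 1/p = 1/0.9073 = 1.1022

1.1022 pc


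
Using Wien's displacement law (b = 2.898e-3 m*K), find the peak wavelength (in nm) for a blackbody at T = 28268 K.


lam_max = b / T = 2.898e-3 / 28268 = 1.025e-07 m = 102.5187 nm

102.5187 nm


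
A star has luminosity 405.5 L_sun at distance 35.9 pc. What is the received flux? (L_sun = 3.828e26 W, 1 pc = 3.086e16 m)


F = L / (4*pi*d^2) = 1.552e+29 / (4*pi*(1.108e+18)^2) = 1.006e-08

1.006e-08 W/m^2


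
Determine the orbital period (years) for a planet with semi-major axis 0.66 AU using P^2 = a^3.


P = a^(3/2) = 0.66^1.5 = 0.5362

0.5362 years


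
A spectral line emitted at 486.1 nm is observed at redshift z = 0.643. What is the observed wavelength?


lam_obs = lam_emit * (1 + z) = 486.1 * (1 + 0.643) = 798.6623

798.6623 nm


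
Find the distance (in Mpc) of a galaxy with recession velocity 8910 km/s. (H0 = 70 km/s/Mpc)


d = v / H0 = 8910 / 70 = 127.2857

127.2857 Mpc


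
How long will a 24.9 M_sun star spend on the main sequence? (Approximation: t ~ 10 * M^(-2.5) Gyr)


t = 10 * M^(-2.5) = 10 * 24.9^(-2.5) = 0.0032

0.0032 Gyr


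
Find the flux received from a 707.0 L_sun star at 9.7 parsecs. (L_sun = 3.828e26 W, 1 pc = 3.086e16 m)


F = L / (4*pi*d^2) = 2.706e+29 / (4*pi*(2.993e+17)^2) = 2.404e-07

2.404e-07 W/m^2


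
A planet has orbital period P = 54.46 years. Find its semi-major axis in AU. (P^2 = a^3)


a = P^(2/3) = 54.46^(2/3) = 14.3676

14.3676 AU


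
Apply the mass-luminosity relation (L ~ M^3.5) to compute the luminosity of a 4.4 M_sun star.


L/L_sun = (M/M_sun)^3.5 = 4.4^3.5 = 178.6835

178.6835 L_sun


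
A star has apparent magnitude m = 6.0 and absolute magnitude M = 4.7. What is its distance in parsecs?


d = 10^((m - M + 5)/5) = 10^((6.0 - 4.7 + 5)/5) = 18.197

18.197 pc


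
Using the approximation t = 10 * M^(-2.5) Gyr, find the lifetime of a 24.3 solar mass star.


t = 10 * M^(-2.5) = 10 * 24.3^(-2.5) = 0.0034

0.0034 Gyr


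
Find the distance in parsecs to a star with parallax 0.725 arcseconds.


d = 1/p = 1/0.725 = 1.3793

1.3793 pc


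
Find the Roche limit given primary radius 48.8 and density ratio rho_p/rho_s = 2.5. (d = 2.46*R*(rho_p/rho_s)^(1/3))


d_Roche = 2.46 * 48.8 * 2.5^(1/3) = 162.9302

162.9302


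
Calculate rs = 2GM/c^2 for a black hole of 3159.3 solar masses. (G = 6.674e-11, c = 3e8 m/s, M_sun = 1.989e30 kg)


M = 3159.3 * 1.989e30 kg = 6.2838477e+33 kg. rs = 2GM/c^2 = 2 * 6.674e-11 * 6.2838477e+33 / (3e8)^2 = 9.320e+06

9.320e+06 m


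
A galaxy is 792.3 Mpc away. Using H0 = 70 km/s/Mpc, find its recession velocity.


v = H0 * d = 70 * 792.3 = 55461.0

55461.0 km/s


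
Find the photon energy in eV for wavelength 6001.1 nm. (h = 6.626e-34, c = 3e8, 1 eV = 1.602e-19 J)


E = hc/lambda = 6.626e-34 * 3e8 / 6.001e-06 = 3.312e-20 J = 0.2068 eV

0.2068 eV


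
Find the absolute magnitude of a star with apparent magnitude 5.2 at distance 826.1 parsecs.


M = m - 5*log10(d) + 5 = 5.2 - 5*log10(826.1) + 5 = -4.3852

-4.3852


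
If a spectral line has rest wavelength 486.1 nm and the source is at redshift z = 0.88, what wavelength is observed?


lam_obs = lam_emit * (1 + z) = 486.1 * (1 + 0.88) = 913.868

913.868 nm


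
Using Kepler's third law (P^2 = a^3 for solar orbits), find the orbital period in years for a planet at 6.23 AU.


P = a^(3/2) = 6.23^1.5 = 15.5501

15.5501 years


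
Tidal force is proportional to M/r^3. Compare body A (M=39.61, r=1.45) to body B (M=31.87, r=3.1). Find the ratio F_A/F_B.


Ratio = (M1/r1^3) / (M2/r2^3) = (39.61/1.45^3) / (31.87/3.1^3) = 12.1452

12.1452


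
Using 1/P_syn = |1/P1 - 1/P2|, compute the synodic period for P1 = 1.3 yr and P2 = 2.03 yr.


1/P_syn = |1/P1 - 1/P2| = |1/1.3 - 1/2.03| => P_syn = 3.6151

3.6151 years


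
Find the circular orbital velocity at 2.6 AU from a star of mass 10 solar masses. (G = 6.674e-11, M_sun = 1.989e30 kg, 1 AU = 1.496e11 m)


v = sqrt(GM/r) = sqrt(6.674e-11 * 1.989e+31 / 3.890e+11) = 58419.5251

58419.5251 m/s


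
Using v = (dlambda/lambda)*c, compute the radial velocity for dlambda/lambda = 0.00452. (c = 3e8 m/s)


v = (dlambda/lambda) * c = 0.00452 * 3e8 = 1.356e+06

1.356e+06 m/s


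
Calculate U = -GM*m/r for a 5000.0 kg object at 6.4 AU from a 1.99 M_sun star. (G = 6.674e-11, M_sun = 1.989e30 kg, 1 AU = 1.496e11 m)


M = 1.99 * 1.989e30 kg = 3.95811e+30 kg; r = 6.4 AU * 1.496e11 m/AU = 9.5744e+11 m. U = -GM*m/r = -(6.674e-11 * 3.95811e+30 * 5000.0) / 9.5744e+11 = -1.380e+12

-1.380e+12 J


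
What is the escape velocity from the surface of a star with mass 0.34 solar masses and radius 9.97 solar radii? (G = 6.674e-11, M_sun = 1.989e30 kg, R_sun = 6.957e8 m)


M = 0.34 * 1.989e30 kg = 6.7626e+29 kg; R = 9.97 * 6.957e8 m = 6.936129e+09 m. v_esc = sqrt(2GM/R) = sqrt(2 * 6.674e-11 * 6.7626e+29 / 6.936129e+09) = 114079.1741

114079.1741 m/s


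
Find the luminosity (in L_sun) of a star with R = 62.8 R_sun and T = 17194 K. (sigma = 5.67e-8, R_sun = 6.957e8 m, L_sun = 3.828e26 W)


R = 62.8 * 6.957e8 m = 4.368996e+10 m. L = 4*pi*R^2*sigma*T^4 = 4*pi*(4.368996e+10)^2 * 5.67e-8 * 17194^4 = 1.188677129e+32 W. L/L_sun = 1.188677129e+32 / 3.828e26 = 310521.7161

310521.7161 L_sun


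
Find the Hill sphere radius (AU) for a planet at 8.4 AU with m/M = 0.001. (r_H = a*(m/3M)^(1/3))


r_H = a * (m/3M)^(1/3) = 8.4 * (0.001/3)^(1/3) = 0.5824

0.5824 AU


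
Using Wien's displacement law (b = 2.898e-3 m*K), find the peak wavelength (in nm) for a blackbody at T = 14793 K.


lam_max = b / T = 2.898e-3 / 14793 = 1.959e-07 m = 195.9035 nm

195.9035 nm


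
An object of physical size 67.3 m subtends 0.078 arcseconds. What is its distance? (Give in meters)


D = size / theta_rad, theta_rad = 0.078 * pi/(180*3600) = 3.782e-07, D = 1.780e+08

1.780e+08 m


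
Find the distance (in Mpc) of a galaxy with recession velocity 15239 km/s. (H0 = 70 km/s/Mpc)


d = v / H0 = 15239 / 70 = 217.7

217.7 Mpc


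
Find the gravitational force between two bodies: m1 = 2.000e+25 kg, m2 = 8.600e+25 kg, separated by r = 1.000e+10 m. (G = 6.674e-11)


F = G*m1*m2/r^2 = 6.674e-11 * 2.000e+25 * 8.600e+25 / (1.000e+10)^2 = 6.674e-11 * 1.720e+51 / 1.000e+20 = 1.148e+21

1.148e+21 N


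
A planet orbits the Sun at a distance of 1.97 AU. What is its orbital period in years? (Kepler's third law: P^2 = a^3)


P = a^(3/2) = 1.97^1.5 = 2.765

2.765 years


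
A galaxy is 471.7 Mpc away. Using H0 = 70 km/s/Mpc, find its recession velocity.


v = H0 * d = 70 * 471.7 = 33019.0

33019.0 km/s


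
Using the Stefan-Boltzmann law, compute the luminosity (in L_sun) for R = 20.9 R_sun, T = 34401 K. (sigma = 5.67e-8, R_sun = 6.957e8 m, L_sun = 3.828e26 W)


R = 20.9 * 6.957e8 m = 1.454013e+10 m. L = 4*pi*R^2*sigma*T^4 = 4*pi*(1.454013e+10)^2 * 5.67e-8 * 34401^4 = 2.109666326e+32 W. L/L_sun = 2.109666326e+32 / 3.828e26 = 551114.5051

551114.5051 L_sun


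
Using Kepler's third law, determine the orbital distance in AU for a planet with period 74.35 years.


a = P^(2/3) = 74.35^(2/3) = 17.6816

17.6816 AU


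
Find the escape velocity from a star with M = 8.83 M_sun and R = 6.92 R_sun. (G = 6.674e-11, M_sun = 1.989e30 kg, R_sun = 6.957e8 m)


M = 8.83 * 1.989e30 kg = 1.756287e+31 kg; R = 6.92 * 6.957e8 m = 4.814244e+09 m. v_esc = sqrt(2GM/R) = sqrt(2 * 6.674e-11 * 1.756287e+31 / 4.814244e+09) = 697817.3986

697817.3986 m/s


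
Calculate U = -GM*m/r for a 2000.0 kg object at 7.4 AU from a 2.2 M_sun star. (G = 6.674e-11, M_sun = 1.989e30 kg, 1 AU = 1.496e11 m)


M = 2.2 * 1.989e30 kg = 4.3758e+30 kg; r = 7.4 AU * 1.496e11 m/AU = 1.10704e+12 m. U = -GM*m/r = -(6.674e-11 * 4.3758e+30 * 2000.0) / 1.10704e+12 = -5.276e+11

-5.276e+11 J


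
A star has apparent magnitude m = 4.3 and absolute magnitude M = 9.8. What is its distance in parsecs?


d = 10^((m - M + 5)/5) = 10^((4.3 - 9.8 + 5)/5) = 0.7943

0.7943 pc


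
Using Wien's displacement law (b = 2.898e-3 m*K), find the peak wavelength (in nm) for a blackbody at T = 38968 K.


lam_max = b / T = 2.898e-3 / 38968 = 7.437e-08 m = 74.3687 nm

74.3687 nm


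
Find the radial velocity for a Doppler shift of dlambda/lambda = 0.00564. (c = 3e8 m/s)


v = (dlambda/lambda) * c = 0.00564 * 3e8 = 1.692e+06

1.692e+06 m/s


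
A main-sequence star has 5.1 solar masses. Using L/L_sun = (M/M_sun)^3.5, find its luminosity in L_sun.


L/L_sun = (M/M_sun)^3.5 = 5.1^3.5 = 299.5681

299.5681 L_sun


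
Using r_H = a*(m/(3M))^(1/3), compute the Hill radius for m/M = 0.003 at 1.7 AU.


r_H = a * (m/3M)^(1/3) = 1.7 * (0.003/3)^(1/3) = 0.17

0.17 AU


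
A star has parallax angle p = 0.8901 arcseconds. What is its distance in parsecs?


d = 1/p = 1/0.8901 = 1.1235

1.1235 pc


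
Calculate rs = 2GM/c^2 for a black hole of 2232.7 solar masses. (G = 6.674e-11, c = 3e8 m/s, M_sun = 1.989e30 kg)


M = 2232.7 * 1.989e30 kg = 4.4408403e+33 kg. rs = 2GM/c^2 = 2 * 6.674e-11 * 4.4408403e+33 / (3e8)^2 = 6.586e+06

6.586e+06 m


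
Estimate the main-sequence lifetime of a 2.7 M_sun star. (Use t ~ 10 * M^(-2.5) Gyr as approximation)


t = 10 * M^(-2.5) = 10 * 2.7^(-2.5) = 0.8348

0.8348 Gyr


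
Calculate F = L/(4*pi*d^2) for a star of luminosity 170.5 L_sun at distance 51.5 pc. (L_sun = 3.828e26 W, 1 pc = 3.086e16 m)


F = L / (4*pi*d^2) = 6.527e+28 / (4*pi*(1.589e+18)^2) = 2.056e-09

2.056e-09 W/m^2


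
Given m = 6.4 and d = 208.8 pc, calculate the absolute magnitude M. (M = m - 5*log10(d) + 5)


M = m - 5*log10(d) + 5 = 6.4 - 5*log10(208.8) + 5 = -0.1987

-0.1987


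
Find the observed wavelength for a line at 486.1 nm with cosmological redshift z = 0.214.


lam_obs = lam_emit * (1 + z) = 486.1 * (1 + 0.214) = 590.1254

590.1254 nm


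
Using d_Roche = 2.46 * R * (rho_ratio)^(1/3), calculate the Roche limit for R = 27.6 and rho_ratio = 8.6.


d_Roche = 2.46 * 27.6 * 8.6^(1/3) = 139.1053

139.1053


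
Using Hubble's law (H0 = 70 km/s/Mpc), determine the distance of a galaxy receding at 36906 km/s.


d = v / H0 = 36906 / 70 = 527.2286

527.2286 Mpc


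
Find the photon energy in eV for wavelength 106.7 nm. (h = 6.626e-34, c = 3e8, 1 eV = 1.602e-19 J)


E = hc/lambda = 6.626e-34 * 3e8 / 1.067e-07 = 1.863e-18 J = 11.6291 eV

11.6291 eV


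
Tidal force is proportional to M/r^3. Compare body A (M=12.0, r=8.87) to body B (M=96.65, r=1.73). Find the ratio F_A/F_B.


Ratio = (M1/r1^3) / (M2/r2^3) = (12.0/8.87^3) / (96.65/1.73^3) = 9.212e-04

9.212e-04


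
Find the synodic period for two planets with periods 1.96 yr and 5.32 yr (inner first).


1/P_syn = |1/P1 - 1/P2| = |1/1.96 - 1/5.32| => P_syn = 3.1033

3.1033 years


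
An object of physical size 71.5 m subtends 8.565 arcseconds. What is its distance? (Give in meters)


D = size / theta_rad, theta_rad = 8.565 * pi/(180*3600) = 4.152e-05, D = 1.722e+06

1.722e+06 m


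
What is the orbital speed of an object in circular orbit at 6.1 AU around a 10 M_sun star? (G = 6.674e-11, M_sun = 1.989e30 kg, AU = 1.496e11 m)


v = sqrt(GM/r) = sqrt(6.674e-11 * 1.989e+31 / 9.126e+11) = 38139.9201

38139.9201 m/s


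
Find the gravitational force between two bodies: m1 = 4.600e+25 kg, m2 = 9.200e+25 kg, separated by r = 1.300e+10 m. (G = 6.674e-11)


F = G*m1*m2/r^2 = 6.674e-11 * 4.600e+25 * 9.200e+25 / (1.300e+10)^2 = 6.674e-11 * 4.232e+51 / 1.690e+20 = 1.671e+21

1.671e+21 N


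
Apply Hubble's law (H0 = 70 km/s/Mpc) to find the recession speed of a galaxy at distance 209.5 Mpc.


v = H0 * d = 70 * 209.5 = 14665.0

14665.0 km/s


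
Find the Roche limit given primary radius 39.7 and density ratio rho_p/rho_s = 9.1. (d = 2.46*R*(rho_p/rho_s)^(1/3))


d_Roche = 2.46 * 39.7 * 9.1^(1/3) = 203.8948

203.8948


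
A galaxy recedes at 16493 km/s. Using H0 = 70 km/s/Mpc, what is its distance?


d = v / H0 = 16493 / 70 = 235.6143

235.6143 Mpc


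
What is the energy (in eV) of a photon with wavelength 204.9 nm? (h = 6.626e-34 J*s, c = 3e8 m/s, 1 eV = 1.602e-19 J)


E = hc/lambda = 6.626e-34 * 3e8 / 2.049e-07 = 9.701e-19 J = 6.0558 eV

6.0558 eV


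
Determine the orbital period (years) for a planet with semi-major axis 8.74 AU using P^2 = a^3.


P = a^(3/2) = 8.74^1.5 = 25.8385

25.8385 years


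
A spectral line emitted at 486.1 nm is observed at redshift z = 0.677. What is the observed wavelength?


lam_obs = lam_emit * (1 + z) = 486.1 * (1 + 0.677) = 815.1897

815.1897 nm


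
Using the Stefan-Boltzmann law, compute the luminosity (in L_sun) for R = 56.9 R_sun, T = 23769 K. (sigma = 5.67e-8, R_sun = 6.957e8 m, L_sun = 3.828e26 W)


R = 56.9 * 6.957e8 m = 3.958533e+10 m. L = 4*pi*R^2*sigma*T^4 = 4*pi*(3.958533e+10)^2 * 5.67e-8 * 23769^4 = 3.56373256e+32 W. L/L_sun = 3.56373256e+32 / 3.828e26 = 930964.6186

930964.6186 L_sun


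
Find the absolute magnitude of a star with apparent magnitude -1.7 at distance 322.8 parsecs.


M = m - 5*log10(d) + 5 = -1.7 - 5*log10(322.8) + 5 = -9.2447

-9.2447


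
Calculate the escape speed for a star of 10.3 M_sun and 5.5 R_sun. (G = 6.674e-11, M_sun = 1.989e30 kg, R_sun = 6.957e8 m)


M = 10.3 * 1.989e30 kg = 2.04867e+31 kg; R = 5.5 * 6.957e8 m = 3.82635e+09 m. v_esc = sqrt(2GM/R) = sqrt(2 * 6.674e-11 * 2.04867e+31 / 3.82635e+09) = 845379.5862

845379.5862 m/s


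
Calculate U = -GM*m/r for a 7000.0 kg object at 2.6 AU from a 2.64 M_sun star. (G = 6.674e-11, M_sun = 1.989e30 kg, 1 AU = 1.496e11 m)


M = 2.64 * 1.989e30 kg = 5.25096e+30 kg; r = 2.6 AU * 1.496e11 m/AU = 3.8896e+11 m. U = -GM*m/r = -(6.674e-11 * 5.25096e+30 * 7000.0) / 3.8896e+11 = -6.307e+12

-6.307e+12 J


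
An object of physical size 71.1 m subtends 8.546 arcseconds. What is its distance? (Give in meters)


D = size / theta_rad, theta_rad = 8.546 * pi/(180*3600) = 4.143e-05, D = 1.716e+06

1.716e+06 m


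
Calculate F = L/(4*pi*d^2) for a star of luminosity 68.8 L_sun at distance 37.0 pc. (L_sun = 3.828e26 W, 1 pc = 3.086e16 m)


F = L / (4*pi*d^2) = 2.634e+28 / (4*pi*(1.142e+18)^2) = 1.608e-09

1.608e-09 W/m^2


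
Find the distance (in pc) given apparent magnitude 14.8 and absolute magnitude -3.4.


d = 10^((m - M + 5)/5) = 10^((14.8 - -3.4 + 5)/5) = 43651.5832

43651.5832 pc


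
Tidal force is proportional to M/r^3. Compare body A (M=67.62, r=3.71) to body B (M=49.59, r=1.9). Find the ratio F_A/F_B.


Ratio = (M1/r1^3) / (M2/r2^3) = (67.62/3.71^3) / (49.59/1.9^3) = 0.1832

0.1832


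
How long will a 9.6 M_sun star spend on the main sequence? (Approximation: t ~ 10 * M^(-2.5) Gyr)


t = 10 * M^(-2.5) = 10 * 9.6^(-2.5) = 0.035

0.035 Gyr


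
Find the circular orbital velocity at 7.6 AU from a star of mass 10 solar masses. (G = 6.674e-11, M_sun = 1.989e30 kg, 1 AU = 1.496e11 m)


v = sqrt(GM/r) = sqrt(6.674e-11 * 1.989e+31 / 1.137e+12) = 34169.443

34169.443 m/s


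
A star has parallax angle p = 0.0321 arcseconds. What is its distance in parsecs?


d = 1/p = 1/0.0321 = 31.1526

31.1526 pc


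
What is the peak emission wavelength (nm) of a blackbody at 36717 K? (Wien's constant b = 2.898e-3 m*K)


lam_max = b / T = 2.898e-3 / 36717 = 7.893e-08 m = 78.928 nm

78.928 nm


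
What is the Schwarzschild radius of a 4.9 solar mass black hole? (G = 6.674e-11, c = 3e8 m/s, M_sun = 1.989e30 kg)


M = 4.9 * 1.989e30 kg = 9.7461e+30 kg. rs = 2GM/c^2 = 2 * 6.674e-11 * 9.7461e+30 / (3e8)^2 = 14454.5492

14454.5492 m


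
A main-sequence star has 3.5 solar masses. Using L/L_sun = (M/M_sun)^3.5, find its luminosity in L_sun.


L/L_sun = (M/M_sun)^3.5 = 3.5^3.5 = 80.2118

80.2118 L_sun


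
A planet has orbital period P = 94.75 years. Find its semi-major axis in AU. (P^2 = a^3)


a = P^(2/3) = 94.75^(2/3) = 20.7835

20.7835 AU


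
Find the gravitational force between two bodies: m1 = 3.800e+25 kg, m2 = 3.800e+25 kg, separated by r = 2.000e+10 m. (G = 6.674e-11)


F = G*m1*m2/r^2 = 6.674e-11 * 3.800e+25 * 3.800e+25 / (2.000e+10)^2 = 6.674e-11 * 1.444e+51 / 4.000e+20 = 2.409e+20

2.409e+20 N


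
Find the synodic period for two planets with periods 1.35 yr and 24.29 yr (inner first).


1/P_syn = |1/P1 - 1/P2| = |1/1.35 - 1/24.29| => P_syn = 1.4294

1.4294 years


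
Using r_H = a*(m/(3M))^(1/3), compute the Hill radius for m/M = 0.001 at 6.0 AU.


r_H = a * (m/3M)^(1/3) = 6.0 * (0.001/3)^(1/3) = 0.416

0.416 AU


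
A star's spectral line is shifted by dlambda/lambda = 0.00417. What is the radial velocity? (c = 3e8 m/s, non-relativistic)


v = (dlambda/lambda) * c = 0.00417 * 3e8 = 1.251e+06

1.251e+06 m/s


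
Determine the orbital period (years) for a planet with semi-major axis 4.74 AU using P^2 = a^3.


P = a^(3/2) = 4.74^1.5 = 10.3197

10.3197 years


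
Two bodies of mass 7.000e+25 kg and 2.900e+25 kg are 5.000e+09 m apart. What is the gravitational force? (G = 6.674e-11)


F = G*m1*m2/r^2 = 6.674e-11 * 7.000e+25 * 2.900e+25 / (5.000e+09)^2 = 6.674e-11 * 2.030e+51 / 2.500e+19 = 5.419e+21

5.419e+21 N


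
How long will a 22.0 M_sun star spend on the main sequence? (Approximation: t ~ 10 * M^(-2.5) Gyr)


t = 10 * M^(-2.5) = 10 * 22.0^(-2.5) = 0.0044

0.0044 Gyr


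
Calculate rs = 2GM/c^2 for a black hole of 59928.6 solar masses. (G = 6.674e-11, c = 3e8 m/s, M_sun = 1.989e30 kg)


M = 59928.6 * 1.989e30 kg = 1.191979854e+35 kg. rs = 2GM/c^2 = 2 * 6.674e-11 * 1.191979854e+35 / (3e8)^2 = 1.768e+08

1.768e+08 m


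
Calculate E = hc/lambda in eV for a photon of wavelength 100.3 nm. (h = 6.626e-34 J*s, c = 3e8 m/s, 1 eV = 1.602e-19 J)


E = hc/lambda = 6.626e-34 * 3e8 / 1.003e-07 = 1.982e-18 J = 12.3711 eV

12.3711 eV


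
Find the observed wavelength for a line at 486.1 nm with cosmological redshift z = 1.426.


lam_obs = lam_emit * (1 + z) = 486.1 * (1 + 1.426) = 1179.2786

1179.2786 nm


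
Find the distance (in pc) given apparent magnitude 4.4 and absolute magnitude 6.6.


d = 10^((m - M + 5)/5) = 10^((4.4 - 6.6 + 5)/5) = 3.6308

3.6308 pc


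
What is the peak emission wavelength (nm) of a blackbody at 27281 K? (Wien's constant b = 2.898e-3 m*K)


lam_max = b / T = 2.898e-3 / 27281 = 1.062e-07 m = 106.2278 nm

106.2278 nm


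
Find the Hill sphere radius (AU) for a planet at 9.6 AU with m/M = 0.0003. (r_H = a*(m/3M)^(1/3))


r_H = a * (m/3M)^(1/3) = 9.6 * (0.0003/3)^(1/3) = 0.4456

0.4456 AU


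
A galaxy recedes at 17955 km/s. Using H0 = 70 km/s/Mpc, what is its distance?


d = v / H0 = 17955 / 70 = 256.5

256.5 Mpc


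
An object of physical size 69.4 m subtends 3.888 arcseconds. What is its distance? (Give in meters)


D = size / theta_rad, theta_rad = 3.888 * pi/(180*3600) = 1.885e-05, D = 3.682e+06

3.682e+06 m


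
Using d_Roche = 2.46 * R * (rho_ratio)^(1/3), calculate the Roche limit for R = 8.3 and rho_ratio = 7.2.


d_Roche = 2.46 * 8.3 * 7.2^(1/3) = 39.4267

39.4267


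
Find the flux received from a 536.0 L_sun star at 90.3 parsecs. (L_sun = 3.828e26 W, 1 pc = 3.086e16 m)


F = L / (4*pi*d^2) = 2.052e+29 / (4*pi*(2.787e+18)^2) = 2.103e-09

2.103e-09 W/m^2


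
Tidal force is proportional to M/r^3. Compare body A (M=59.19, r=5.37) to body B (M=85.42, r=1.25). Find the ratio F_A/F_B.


Ratio = (M1/r1^3) / (M2/r2^3) = (59.19/5.37^3) / (85.42/1.25^3) = 0.0087

0.0087


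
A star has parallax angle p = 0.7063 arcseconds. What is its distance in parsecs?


d = 1/p = 1/0.7063 = 1.4158

1.4158 pc


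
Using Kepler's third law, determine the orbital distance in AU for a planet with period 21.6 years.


a = P^(2/3) = 21.6^(2/3) = 7.756

7.756 AU


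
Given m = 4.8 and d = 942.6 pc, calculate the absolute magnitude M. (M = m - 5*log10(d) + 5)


M = m - 5*log10(d) + 5 = 4.8 - 5*log10(942.6) + 5 = -5.0716

-5.0716


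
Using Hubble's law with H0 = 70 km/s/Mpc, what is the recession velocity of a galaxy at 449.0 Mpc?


v = H0 * d = 70 * 449.0 = 31430.0

31430.0 km/s


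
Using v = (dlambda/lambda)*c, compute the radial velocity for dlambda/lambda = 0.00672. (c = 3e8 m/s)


v = (dlambda/lambda) * c = 0.00672 * 3e8 = 2.016e+06

2.016e+06 m/s


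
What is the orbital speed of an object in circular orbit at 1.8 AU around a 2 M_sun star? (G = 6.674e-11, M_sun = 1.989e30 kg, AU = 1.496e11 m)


v = sqrt(GM/r) = sqrt(6.674e-11 * 3.978e+30 / 2.693e+11) = 31399.5512

31399.5512 m/s


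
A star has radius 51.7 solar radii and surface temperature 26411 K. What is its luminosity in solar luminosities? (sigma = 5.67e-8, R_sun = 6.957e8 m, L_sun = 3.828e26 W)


R = 51.7 * 6.957e8 m = 3.596769e+10 m. L = 4*pi*R^2*sigma*T^4 = 4*pi*(3.596769e+10)^2 * 5.67e-8 * 26411^4 = 4.484947841e+32 W. L/L_sun = 4.484947841e+32 / 3.828e26 = 1.172e+06

1.172e+06 L_sun


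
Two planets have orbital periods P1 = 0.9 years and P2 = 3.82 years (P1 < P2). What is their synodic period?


1/P_syn = |1/P1 - 1/P2| = |1/0.9 - 1/3.82| => P_syn = 1.1774

1.1774 years


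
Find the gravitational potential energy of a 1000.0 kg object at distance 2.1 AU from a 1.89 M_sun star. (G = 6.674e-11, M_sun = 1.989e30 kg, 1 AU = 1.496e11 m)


M = 1.89 * 1.989e30 kg = 3.75921e+30 kg; r = 2.1 AU * 1.496e11 m/AU = 3.1416e+11 m. U = -GM*m/r = -(6.674e-11 * 3.75921e+30 * 1000.0) / 3.1416e+11 = -7.986e+11

-7.986e+11 J


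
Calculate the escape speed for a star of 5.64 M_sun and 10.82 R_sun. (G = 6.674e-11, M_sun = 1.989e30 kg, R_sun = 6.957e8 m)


M = 5.64 * 1.989e30 kg = 1.121796e+31 kg; R = 10.82 * 6.957e8 m = 7.527474e+09 m. v_esc = sqrt(2GM/R) = sqrt(2 * 6.674e-11 * 1.121796e+31 / 7.527474e+09) = 446005.7014

446005.7014 m/s


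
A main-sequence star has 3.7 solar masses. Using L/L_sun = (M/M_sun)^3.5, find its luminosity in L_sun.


L/L_sun = (M/M_sun)^3.5 = 3.7^3.5 = 97.433

97.433 L_sun


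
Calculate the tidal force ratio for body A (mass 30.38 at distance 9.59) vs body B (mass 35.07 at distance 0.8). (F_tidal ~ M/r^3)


Ratio = (M1/r1^3) / (M2/r2^3) = (30.38/9.59^3) / (35.07/0.8^3) = 5.029e-04

5.029e-04


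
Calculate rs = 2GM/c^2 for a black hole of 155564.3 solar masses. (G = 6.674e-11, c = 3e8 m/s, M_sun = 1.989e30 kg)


M = 155564.3 * 1.989e30 kg = 3.094173927e+35 kg. rs = 2GM/c^2 = 2 * 6.674e-11 * 3.094173927e+35 / (3e8)^2 = 4.589e+08

4.589e+08 m


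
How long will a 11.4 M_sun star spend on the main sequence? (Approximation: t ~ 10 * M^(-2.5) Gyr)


t = 10 * M^(-2.5) = 10 * 11.4^(-2.5) = 0.0228

0.0228 Gyr


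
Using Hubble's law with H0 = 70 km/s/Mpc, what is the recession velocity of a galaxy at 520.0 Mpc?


v = H0 * d = 70 * 520.0 = 36400.0

36400.0 km/s


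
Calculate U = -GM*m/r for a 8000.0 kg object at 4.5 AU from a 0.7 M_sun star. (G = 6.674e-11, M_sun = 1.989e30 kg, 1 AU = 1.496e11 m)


M = 0.7 * 1.989e30 kg = 1.3923e+30 kg; r = 4.5 AU * 1.496e11 m/AU = 6.732e+11 m. U = -GM*m/r = -(6.674e-11 * 1.3923e+30 * 8000.0) / 6.732e+11 = -1.104e+12

-1.104e+12 J


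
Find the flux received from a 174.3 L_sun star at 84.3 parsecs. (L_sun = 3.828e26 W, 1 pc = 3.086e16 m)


F = L / (4*pi*d^2) = 6.672e+28 / (4*pi*(2.601e+18)^2) = 7.845e-10

7.845e-10 W/m^2


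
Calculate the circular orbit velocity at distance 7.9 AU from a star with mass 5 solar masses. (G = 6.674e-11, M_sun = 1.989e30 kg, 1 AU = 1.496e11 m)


v = sqrt(GM/r) = sqrt(6.674e-11 * 9.945e+30 / 1.182e+12) = 23698.2432

23698.2432 m/s


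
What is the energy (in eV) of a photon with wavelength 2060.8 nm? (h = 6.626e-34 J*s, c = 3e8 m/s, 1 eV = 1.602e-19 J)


E = hc/lambda = 6.626e-34 * 3e8 / 2.061e-06 = 9.646e-20 J = 0.6021 eV

0.6021 eV


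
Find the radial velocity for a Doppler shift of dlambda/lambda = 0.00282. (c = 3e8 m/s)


v = (dlambda/lambda) * c = 0.00282 * 3e8 = 846000.0

846000.0 m/s


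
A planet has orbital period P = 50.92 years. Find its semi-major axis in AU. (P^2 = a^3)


a = P^(2/3) = 50.92^(2/3) = 13.7381

13.7381 AU


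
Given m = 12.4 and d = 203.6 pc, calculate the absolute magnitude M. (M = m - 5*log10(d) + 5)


M = m - 5*log10(d) + 5 = 12.4 - 5*log10(203.6) + 5 = 5.8561

5.8561


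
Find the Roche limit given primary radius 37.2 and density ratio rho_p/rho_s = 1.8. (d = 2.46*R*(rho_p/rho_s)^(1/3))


d_Roche = 2.46 * 37.2 * 1.8^(1/3) = 111.3189

111.3189


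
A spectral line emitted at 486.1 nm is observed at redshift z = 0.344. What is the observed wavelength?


lam_obs = lam_emit * (1 + z) = 486.1 * (1 + 0.344) = 653.3184

653.3184 nm


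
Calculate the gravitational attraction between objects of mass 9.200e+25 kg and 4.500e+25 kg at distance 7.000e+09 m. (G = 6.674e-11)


F = G*m1*m2/r^2 = 6.674e-11 * 9.200e+25 * 4.500e+25 / (7.000e+09)^2 = 6.674e-11 * 4.140e+51 / 4.900e+19 = 5.639e+21

5.639e+21 N


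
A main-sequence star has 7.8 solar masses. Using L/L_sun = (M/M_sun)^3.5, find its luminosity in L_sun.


L/L_sun = (M/M_sun)^3.5 = 7.8^3.5 = 1325.3516

1325.3516 L_sun


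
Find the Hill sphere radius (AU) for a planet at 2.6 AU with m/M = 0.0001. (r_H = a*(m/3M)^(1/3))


r_H = a * (m/3M)^(1/3) = 2.6 * (0.0001/3)^(1/3) = 0.0837

0.0837 AU


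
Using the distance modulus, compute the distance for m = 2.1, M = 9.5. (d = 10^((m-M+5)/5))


d = 10^((m - M + 5)/5) = 10^((2.1 - 9.5 + 5)/5) = 0.3311

0.3311 pc


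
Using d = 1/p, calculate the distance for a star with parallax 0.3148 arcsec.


d = 1/p = 1/0.3148 = 3.1766

3.1766 pc


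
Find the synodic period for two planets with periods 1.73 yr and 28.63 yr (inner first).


1/P_syn = |1/P1 - 1/P2| = |1/1.73 - 1/28.63| => P_syn = 1.8413

1.8413 years


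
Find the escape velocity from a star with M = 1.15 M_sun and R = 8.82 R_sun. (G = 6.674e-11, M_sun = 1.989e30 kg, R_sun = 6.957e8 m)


M = 1.15 * 1.989e30 kg = 2.28735e+30 kg; R = 8.82 * 6.957e8 m = 6.136074e+09 m. v_esc = sqrt(2GM/R) = sqrt(2 * 6.674e-11 * 2.28735e+30 / 6.136074e+09) = 223063.8103

223063.8103 m/s


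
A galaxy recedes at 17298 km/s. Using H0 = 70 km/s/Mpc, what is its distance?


d = v / H0 = 17298 / 70 = 247.1143

247.1143 Mpc


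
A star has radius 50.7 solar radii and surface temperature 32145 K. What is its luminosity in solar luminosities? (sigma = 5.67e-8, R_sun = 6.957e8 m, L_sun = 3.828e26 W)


R = 50.7 * 6.957e8 m = 3.527199e+10 m. L = 4*pi*R^2*sigma*T^4 = 4*pi*(3.527199e+10)^2 * 5.67e-8 * 32145^4 = 9.464693808e+32 W. L/L_sun = 9.464693808e+32 / 3.828e26 = 2.472e+06

2.472e+06 L_sun


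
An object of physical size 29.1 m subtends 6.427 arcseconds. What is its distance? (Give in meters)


D = size / theta_rad, theta_rad = 6.427 * pi/(180*3600) = 3.116e-05, D = 933920.3146

933920.3146 m


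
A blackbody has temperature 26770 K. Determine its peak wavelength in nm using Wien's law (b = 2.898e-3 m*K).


lam_max = b / T = 2.898e-3 / 26770 = 1.083e-07 m = 108.2555 nm

108.2555 nm
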